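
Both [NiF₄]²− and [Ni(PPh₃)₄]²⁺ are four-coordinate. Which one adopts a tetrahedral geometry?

[NiF₄]²−

For [NiF₄]²−: Ligand charges: each fluoride is −1. With an overall charge of −2 the nickel centre must be in the +2 oxidation state. Ni sits in group 10, so the d-electron count is 10 − 2 = 8. Fluoride is a weak-field ligand. With weak-field ligands the CFSE gain from square planar is small, so a 3d d⁸ ion takes the sterically preferred tetrahedral geometry. → tetrahedral.
For [Ni(PPh₃)₄]²⁺: Ligand charges: triphenylphosphine is neutral. With an overall charge of +2 the nickel centre must be in the +2 oxidation state. Nickel is a group-10 element; Ni(II) is therefore d⁸. Triphenylphosphine is a strong-field ligand (high in the spectrochemical series). A 3d d⁸ ion with strong-field ligands gains enough CFSE to favour square planar over tetrahedral. → square planar.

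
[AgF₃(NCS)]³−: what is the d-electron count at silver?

d10

Summing ligand charges against the −3 overall charge gives an oxidation state of +1 for silver.
Group 11 minus oxidation state 1 gives a d¹⁰ configuration.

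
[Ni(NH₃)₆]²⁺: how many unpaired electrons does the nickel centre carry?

Summing ligand charges against the +2 overall charge gives an oxidation state of +2 for nickel.
Nickel is a group-10 element; Ni(II) is therefore d⁸.
In an octahedral field the d⁸ configuration is t₂g⁶e_g² (only one arrangement possible), giving 2 unpaired electrons.

2 unpaired electrons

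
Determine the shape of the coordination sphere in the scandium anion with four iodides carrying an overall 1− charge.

Each iodide is −1; balancing the −1 overall charge requires Sc(III).
Scandium is a group-3 element; Sc(III) is therefore d⁰.
Coordination number: 4.
A d⁰ ion has no crystal-field stabilisation preference between square planar and tetrahedral, so four ligands adopt the sterically favoured tetrahedral geometry.

tetrahedral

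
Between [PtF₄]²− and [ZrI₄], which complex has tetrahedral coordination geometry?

For [PtF₄]²−: Ligand charges: each fluoride is −1. With an overall charge of −2 the platinum centre must be in the +2 oxidation state. Pt sits in group 10, so the d-electron count is 10 − 2 = 8. A 5d d⁸ ion has a large crystal-field splitting; square planar leaves the high-energy d_{x²−y²} orbital empty and maximises CFSE. → square planar.
For [ZrI₄]: Summing ligand charges against the 0 overall charge gives an oxidation state of +4 for zirconium. Zirconium is a group-4 element; Zr(IV) is therefore d⁰. A d⁰ ion has no crystal-field stabilisation preference between square planar and tetrahedral, so four ligands adopt the sterically favoured tetrahedral geometry. → tetrahedral.

[ZrI₄]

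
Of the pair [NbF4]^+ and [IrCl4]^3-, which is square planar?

[IrCl4]^3-

For [NbF4]^+: Each fluoride is −1; balancing the +1 overall charge requires Nb(V). Group 5 minus oxidation state 5 gives a d⁰ configuration. A d⁰ ion has no crystal-field stabilisation preference between square planar and tetrahedral, so four ligands adopt the sterically favoured tetrahedral geometry. → tetrahedral.
For [IrCl4]^3-: Each chloride is −1; balancing the −3 overall charge requires Ir(I). Ir sits in group 9, so the d-electron count is 9 − 1 = 8. A 5d d⁸ ion has a large crystal-field splitting; square planar leaves the high-energy d_{x²−y²} orbital empty and maximises CFSE. → square planar.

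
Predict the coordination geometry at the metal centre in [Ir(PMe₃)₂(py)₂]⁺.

Trimethylphosphine is neutral; pyridine is neutral; balancing the +1 overall charge requires Ir(I).
Ir sits in group 9, so the d-electron count is 9 − 1 = 8.
Coordination number: 4.
A 5d d⁸ ion has a large crystal-field splitting; square planar leaves the high-energy d_{x²−y²} orbital empty and maximises CFSE.

square planar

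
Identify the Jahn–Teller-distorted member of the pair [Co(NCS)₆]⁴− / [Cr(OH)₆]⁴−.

[Cr(OH)₆]⁴−

[Co(NCS)₆]⁴−: Each isothiocyanate is −1; balancing the −4 overall charge requires Co(II). Co sits in group 9, so the d-electron count is 9 − 2 = 7. Isothiocyanate is a weak-field ligand for a first-row metal, so the complex is high-spin. The d⁷ configuration leaves the e_g set evenly filled (or empty) — no strong Jahn–Teller driving force.
[Cr(OH)₆]⁴−: Summing ligand charges against the −4 overall charge gives an oxidation state of +2 for chromium. Chromium is a group-6 element; Cr(II) is therefore d⁴. Hydroxide is a weak-field ligand for a first-row metal, so the complex is high-spin. The t₂g³e_g¹ (high-spin) configuration has an unevenly filled e_g set; the Jahn–Teller theorem predicts a tetragonal distortion (typically axial elongation) to lift the degeneracy.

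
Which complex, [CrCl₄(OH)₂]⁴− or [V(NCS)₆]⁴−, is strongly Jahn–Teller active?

[CrCl₄(OH)₂]⁴−

[CrCl₄(OH)₂]⁴−: Each chloride is −1; each hydroxide is −1; balancing the −4 overall charge requires Cr(II). Group 6 minus oxidation state 2 gives a d⁴ configuration. Chloride and hydroxide are weak-field ligands for a first-row metal, so the complex is high-spin. The t₂g³e_g¹ (high-spin) configuration has an unevenly filled e_g set; the Jahn–Teller theorem predicts a tetragonal distortion (typically axial elongation) to lift the degeneracy.
[V(NCS)₆]⁴−: Ligand charges: each isothiocyanate is −1. With an overall charge of −4 the vanadium centre must be in the +2 oxidation state. Group 5 minus oxidation state 2 gives a d³ configuration. The d³ configuration leaves the e_g set evenly filled (or empty) — no strong Jahn–Teller driving force.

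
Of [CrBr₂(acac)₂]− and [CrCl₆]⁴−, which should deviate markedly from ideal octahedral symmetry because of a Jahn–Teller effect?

[CrCl₆]⁴−

[CrBr₂(acac)₂]−: Summing ligand charges against the −1 overall charge gives an oxidation state of +3 for chromium. Chromium is a group-6 element; Cr(III) is therefore d³. The d³ configuration leaves the e_g set evenly filled (or empty) — no strong Jahn–Teller driving force.
[CrCl₆]⁴−: Summing ligand charges against the −4 overall charge gives an oxidation state of +2 for chromium. Chromium is a group-6 element; Cr(II) is therefore d⁴. Chloride is a weak-field ligand for a first-row metal, so the complex is high-spin. The t₂g³e_g¹ (high-spin) configuration has an unevenly filled e_g set; the Jahn–Teller theorem predicts a tetragonal distortion (typically axial elongation) to lift the degeneracy.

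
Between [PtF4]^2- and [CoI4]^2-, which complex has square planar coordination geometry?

[PtF4]^2-

For [PtF4]^2-: Ligand charges: each fluoride is −1. With an overall charge of −2 the platinum centre must be in the +2 oxidation state. Pt sits in group 10, so the d-electron count is 10 − 2 = 8. A 5d d⁸ ion has a large crystal-field splitting; square planar leaves the high-energy d_{x²−y²} orbital empty and maximises CFSE. → square planar.
For [CoI4]^2-: Summing ligand charges against the −2 overall charge gives an oxidation state of +2 for cobalt. Co sits in group 9, so the d-electron count is 9 − 2 = 7. For a high-spin 3d d⁷ ion with weak-field ligands the small Δₜ gives little square-planar CFSE advantage, so four ligands adopt the sterically favoured tetrahedral geometry. → tetrahedral.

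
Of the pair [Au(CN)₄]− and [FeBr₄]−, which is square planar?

[Au(CN)₄]−

For [Au(CN)₄]−: Each cyanide is −1; balancing the −1 overall charge requires Au(III). Au sits in group 11, so the d-electron count is 11 − 3 = 8. A 5d d⁸ ion has a large crystal-field splitting; square planar leaves the high-energy d_{x²−y²} orbital empty and maximises CFSE. → square planar.
For [FeBr₄]−: Ligand charges: each bromide is −1. With an overall charge of −1 the iron centre must be in the +3 oxidation state. Fe sits in group 8, so the d-electron count is 8 − 3 = 5. A high-spin d⁵ ion has zero CFSE in either geometry, so four ligands adopt the sterically favoured tetrahedral geometry. → tetrahedral.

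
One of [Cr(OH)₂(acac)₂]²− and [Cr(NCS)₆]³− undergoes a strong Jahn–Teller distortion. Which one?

[Cr(OH)₂(acac)₂]²−: Ligand charges: each hydroxide is −1; each acetylacetonate is −1. With an overall charge of −2 the chromium centre must be in the +2 oxidation state. Chromium is a group-6 element; Cr(II) is therefore d⁴. Acetylacetonate and hydroxide are weak-field ligands for a first-row metal, so the complex is high-spin. The t₂g³e_g¹ (high-spin) configuration has an unevenly filled e_g set; the Jahn–Teller theorem predicts a tetragonal distortion (typically axial elongation) to lift the degeneracy.
[Cr(NCS)₆]³−: Ligand charges: each isothiocyanate is −1. With an overall charge of −3 the chromium centre must be in the +3 oxidation state. Cr sits in group 6, so the d-electron count is 6 − 3 = 3. The d³ configuration leaves the e_g set evenly filled (or empty) — no strong Jahn–Teller driving force.

[Cr(OH)₂(acac)₂]²−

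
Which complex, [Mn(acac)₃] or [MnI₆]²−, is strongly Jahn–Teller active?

[Mn(acac)₃]

[Mn(acac)₃]: Each acetylacetonate is −1; balancing the 0 overall charge requires Mn(III). Mn sits in group 7, so the d-electron count is 7 − 3 = 4. Acetylacetonate is a weak-field ligand for a first-row metal, so the complex is high-spin. The t₂g³e_g¹ (high-spin) configuration has an unevenly filled e_g set; the Jahn–Teller theorem predicts a tetragonal distortion (typically axial elongation) to lift the degeneracy.
[MnI₆]²−: Summing ligand charges against the −2 overall charge gives an oxidation state of +4 for manganese. Manganese is a group-7 element; Mn(IV) is therefore d³. The d³ configuration leaves the e_g set evenly filled (or empty) — no strong Jahn–Teller driving force.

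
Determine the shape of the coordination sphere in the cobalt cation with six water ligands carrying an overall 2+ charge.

Water is neutral; balancing the +2 overall charge requires Co(II).
Co sits in group 9, so the d-electron count is 9 − 2 = 7.
With 6 monodentate ligands the coordination number is 6.
Six donors around a single metal centre give an octahedral coordination sphere.

octahedral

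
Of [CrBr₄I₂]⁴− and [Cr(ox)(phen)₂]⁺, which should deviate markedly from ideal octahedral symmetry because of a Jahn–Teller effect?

[CrBr₄I₂]⁴−

[CrBr₄I₂]⁴−: Summing ligand charges against the −4 overall charge gives an oxidation state of +2 for chromium. Chromium is a group-6 element; Cr(II) is therefore d⁴. Bromide and iodide are weak-field ligands for a first-row metal, so the complex is high-spin. The t₂g³e_g¹ (high-spin) configuration has an unevenly filled e_g set; the Jahn–Teller theorem predicts a tetragonal distortion (typically axial elongation) to lift the degeneracy.
[Cr(ox)(phen)₂]⁺: Summing ligand charges against the +1 overall charge gives an oxidation state of +3 for chromium. Cr sits in group 6, so the d-electron count is 6 − 3 = 3. The d³ configuration leaves the e_g set evenly filled (or empty) — no strong Jahn–Teller driving force.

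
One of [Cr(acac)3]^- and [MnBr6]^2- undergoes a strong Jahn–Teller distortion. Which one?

[Cr(acac)3]^-: Each acetylacetonate is −1; balancing the −1 overall charge requires Cr(II). Chromium is a group-6 element; Cr(II) is therefore d⁴. Acetylacetonate is a weak-field ligand for a first-row metal, so the complex is high-spin. The t₂g³e_g¹ (high-spin) configuration has an unevenly filled e_g set; the Jahn–Teller theorem predicts a tetragonal distortion (typically axial elongation) to lift the degeneracy.
[MnBr6]^2-: Each bromide is −1; balancing the −2 overall charge requires Mn(IV). Group 7 minus oxidation state 4 gives a d³ configuration. The d³ configuration leaves the e_g set evenly filled (or empty) — no strong Jahn–Teller driving force.

[Cr(acac)3]^-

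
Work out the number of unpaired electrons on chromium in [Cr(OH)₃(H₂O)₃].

Summing ligand charges against the 0 overall charge gives an oxidation state of +3 for chromium.
Chromium is a group-6 element; Cr(III) is therefore d³.
In an octahedral field the d³ configuration is t₂g³e_g⁰ (only one arrangement possible), giving 3 unpaired electrons.

3 unpaired electrons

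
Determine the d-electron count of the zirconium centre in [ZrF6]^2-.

Each fluoride is −1; balancing the −2 overall charge requires Zr(IV).
Zirconium is a group-4 element; Zr(IV) is therefore d⁰.

d0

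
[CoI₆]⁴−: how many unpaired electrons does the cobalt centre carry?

3 unpaired electrons

Ligand charges: each iodide is −1. With an overall charge of −4 the cobalt centre must be in the +2 oxidation state.
Cobalt is a group-9 element; Co(II) is therefore d⁷.
The spin state decides the count: Iodide is a weak-field ligand for a first-row metal, so the complex is high-spin.
An octahedral high-spin d⁷ ion is t₂g⁵e_g², giving 3 unpaired electrons.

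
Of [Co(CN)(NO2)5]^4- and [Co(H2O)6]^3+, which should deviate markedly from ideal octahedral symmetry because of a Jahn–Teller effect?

[Co(CN)(NO2)5]^4-: Summing ligand charges against the −4 overall charge gives an oxidation state of +2 for cobalt. Group 9 minus oxidation state 2 gives a d⁷ configuration. Cyanide and nitro (N-bound nitrite) are strong-field ligands (high in the spectrochemical series) for a first-row metal, so the complex is low-spin. The t₂g⁶e_g¹ (low-spin) configuration has an unevenly filled e_g set; the Jahn–Teller theorem predicts a tetragonal distortion (typically axial elongation) to lift the degeneracy.
[Co(H2O)6]^3+: Ligand charges: water is neutral. With an overall charge of +3 the cobalt centre must be in the +3 oxidation state. Group 9 minus oxidation state 3 gives a d⁶ configuration. Co(III) has an exceptionally large octahedral splitting and is low-spin with essentially every ligand except fluoride. The d⁶ configuration leaves the e_g set evenly filled (or empty) — no strong Jahn–Teller driving force.

[Co(CN)(NO2)5]^4-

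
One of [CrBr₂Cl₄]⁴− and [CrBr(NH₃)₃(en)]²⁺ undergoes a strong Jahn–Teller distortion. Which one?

[CrBr₂Cl₄]⁴−

[CrBr₂Cl₄]⁴−: Ligand charges: each bromide is −1; each chloride is −1. With an overall charge of −4 the chromium centre must be in the +2 oxidation state. Chromium is a group-6 element; Cr(II) is therefore d⁴. Bromide and chloride are weak-field ligands for a first-row metal, so the complex is high-spin. The t₂g³e_g¹ (high-spin) configuration has an unevenly filled e_g set; the Jahn–Teller theorem predicts a tetragonal distortion (typically axial elongation) to lift the degeneracy.
[CrBr(NH₃)₃(en)]²⁺: Summing ligand charges against the +2 overall charge gives an oxidation state of +3 for chromium. Cr sits in group 6, so the d-electron count is 6 − 3 = 3. The d³ configuration leaves the e_g set evenly filled (or empty) — no strong Jahn–Teller driving force.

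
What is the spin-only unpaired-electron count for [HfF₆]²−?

0 unpaired electrons

Summing ligand charges against the −2 overall charge gives an oxidation state of +4 for hafnium.
Hafnium is a group-4 element; Hf(IV) is therefore d⁰.
In an octahedral field the d⁰ configuration is t₂g⁰e_g⁰, giving 0 unpaired electrons.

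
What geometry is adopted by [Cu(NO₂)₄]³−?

Ligand charges: each nitro (N-bound nitrite) is −1. With an overall charge of −3 the copper centre must be in the +1 oxidation state.
Copper is a group-11 element; Cu(I) is therefore d¹⁰.
With 4 monodentate ligands the coordination number is 4.
A d¹⁰ ion has no crystal-field stabilisation preference between square planar and tetrahedral, so four ligands adopt the sterically favoured tetrahedral geometry.

tetrahedral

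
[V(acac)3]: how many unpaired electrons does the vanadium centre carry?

2 unpaired electrons

Ligand charges: each acetylacetonate is −1. With an overall charge of 0 the vanadium centre must be in the +3 oxidation state.
V sits in group 5, so the d-electron count is 5 − 3 = 2.
Counting donor atoms: 3×acetylacetonate (bidentate) → 6 donors. Coordination number = 6.
In an octahedral field the d² configuration is t₂g²e_g⁰ (only one arrangement possible), giving 2 unpaired electrons.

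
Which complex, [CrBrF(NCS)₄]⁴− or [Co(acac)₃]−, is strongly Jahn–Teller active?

[CrBrF(NCS)₄]⁴−: Each bromide is −1; each fluoride is −1; each isothiocyanate is −1; balancing the −4 overall charge requires Cr(II). Chromium is a group-6 element; Cr(II) is therefore d⁴. Bromide, fluoride, and isothiocyanate are weak-field ligands for a first-row metal, so the complex is high-spin. The t₂g³e_g¹ (high-spin) configuration has an unevenly filled e_g set; the Jahn–Teller theorem predicts a tetragonal distortion (typically axial elongation) to lift the degeneracy.
[Co(acac)₃]−: Summing ligand charges against the −1 overall charge gives an oxidation state of +2 for cobalt. Group 9 minus oxidation state 2 gives a d⁷ configuration. Acetylacetonate is a weak-field ligand for a first-row metal, so the complex is high-spin. The d⁷ configuration leaves the e_g set evenly filled (or empty) — no strong Jahn–Teller driving force.

[CrBrF(NCS)₄]⁴−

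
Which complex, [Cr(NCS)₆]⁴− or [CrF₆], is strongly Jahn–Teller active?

[Cr(NCS)₆]⁴−: Ligand charges: each isothiocyanate is −1. With an overall charge of −4 the chromium centre must be in the +2 oxidation state. Chromium is a group-6 element; Cr(II) is therefore d⁴. Isothiocyanate is a weak-field ligand for a first-row metal, so the complex is high-spin. The t₂g³e_g¹ (high-spin) configuration has an unevenly filled e_g set; the Jahn–Teller theorem predicts a tetragonal distortion (typically axial elongation) to lift the degeneracy.
[CrF₆]: Summing ligand charges against the 0 overall charge gives an oxidation state of +6 for chromium. Cr sits in group 6, so the d-electron count is 6 − 6 = 0. The d⁰ configuration leaves the e_g set evenly filled (or empty) — no strong Jahn–Teller driving force.

[Cr(NCS)₆]⁴−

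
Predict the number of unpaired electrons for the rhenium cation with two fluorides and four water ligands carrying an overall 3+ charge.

2 unpaired electrons

Each fluoride is −1; water is neutral; balancing the +3 overall charge requires Re(V).
Group 7 minus oxidation state 5 gives a d² configuration.
In an octahedral field the d² configuration is t₂g²e_g⁰ (only one arrangement possible), giving 2 unpaired electrons.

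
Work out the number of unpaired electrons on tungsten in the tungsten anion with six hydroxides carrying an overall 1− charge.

1

Summing ligand charges against the −1 overall charge gives an oxidation state of +5 for tungsten.
Group 6 minus oxidation state 5 gives a d¹ configuration.
In an octahedral field the d¹ configuration is t₂g¹e_g⁰ (only one arrangement possible), giving 1 unpaired electron.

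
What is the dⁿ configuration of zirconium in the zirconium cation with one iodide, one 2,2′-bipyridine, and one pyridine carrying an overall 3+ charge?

Each iodide is −1; 2,2′-bipyridine is neutral; pyridine is neutral; balancing the +3 overall charge requires Zr(IV).
Zr sits in group 4, so the d-electron count is 4 − 4 = 0.

d⁰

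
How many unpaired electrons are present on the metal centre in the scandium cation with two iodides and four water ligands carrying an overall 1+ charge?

Ligand charges: each iodide is −1; water is neutral. With an overall charge of +1 the scandium centre must be in the +3 oxidation state.
Group 3 minus oxidation state 3 gives a d⁰ configuration.
In an octahedral field the d⁰ configuration is t₂g⁰e_g⁰, giving 0 unpaired electrons.

0 unpaired electrons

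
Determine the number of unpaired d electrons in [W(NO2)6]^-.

Each nitro (N-bound nitrite) is −1; balancing the −1 overall charge requires W(V).
Tungsten is a group-6 element; W(V) is therefore d¹.
In an octahedral field the d¹ configuration is t₂g¹e_g⁰ (only one arrangement possible), giving 1 unpaired electron.

1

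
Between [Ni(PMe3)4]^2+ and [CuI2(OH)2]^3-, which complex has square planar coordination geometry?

[Ni(PMe3)4]^2+

For [Ni(PMe3)4]^2+: Ligand charges: trimethylphosphine is neutral. With an overall charge of +2 the nickel centre must be in the +2 oxidation state. Nickel is a group-10 element; Ni(II) is therefore d⁸. Trimethylphosphine is a strong-field ligand (high in the spectrochemical series). A 3d d⁸ ion with strong-field ligands gains enough CFSE to favour square planar over tetrahedral. → square planar.
For [CuI2(OH)2]^3-: Each iodide is −1; each hydroxide is −1; balancing the −3 overall charge requires Cu(I). Group 11 minus oxidation state 1 gives a d¹⁰ configuration. A d¹⁰ ion has no crystal-field stabilisation preference between square planar and tetrahedral, so four ligands adopt the sterically favoured tetrahedral geometry. → tetrahedral.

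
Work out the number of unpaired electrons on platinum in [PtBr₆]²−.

0 unpaired electrons

Summing ligand charges against the −2 overall charge gives an oxidation state of +4 for platinum.
Group 10 minus oxidation state 4 gives a d⁶ configuration.
The spin state decides the count: a 5d ion has a large Δₒ and is invariably low-spin.
An octahedral low-spin d⁶ ion is t₂g⁶e_g⁰, giving 0 unpaired electrons.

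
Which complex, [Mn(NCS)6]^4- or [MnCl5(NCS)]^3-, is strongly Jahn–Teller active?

[Mn(NCS)6]^4-: Summing ligand charges against the −4 overall charge gives an oxidation state of +2 for manganese. Mn sits in group 7, so the d-electron count is 7 − 2 = 5. Isothiocyanate is a weak-field ligand for a first-row metal, so the complex is high-spin. The d⁵ configuration leaves the e_g set evenly filled (or empty) — no strong Jahn–Teller driving force.
[MnCl5(NCS)]^3-: Each chloride is −1; each isothiocyanate is −1; balancing the −3 overall charge requires Mn(III). Group 7 minus oxidation state 3 gives a d⁴ configuration. Chloride and isothiocyanate are weak-field ligands for a first-row metal, so the complex is high-spin. The t₂g³e_g¹ (high-spin) configuration has an unevenly filled e_g set; the Jahn–Teller theorem predicts a tetragonal distortion (typically axial elongation) to lift the degeneracy.

[MnCl5(NCS)]^3-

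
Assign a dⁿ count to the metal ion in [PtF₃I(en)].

d⁶

Each fluoride is −1; each iodide is −1; ethylenediamine is neutral; balancing the 0 overall charge requires Pt(IV).
Pt sits in group 10, so the d-electron count is 10 − 4 = 6.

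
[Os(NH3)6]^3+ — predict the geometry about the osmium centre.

octahedral

Ligand charges: ammonia is neutral. With an overall charge of +3 the osmium centre must be in the +3 oxidation state.
Osmium is a group-8 element; Os(III) is therefore d⁵.
With 6 monodentate ligands the coordination number is 6.
Six donors around a single metal centre give an octahedral coordination sphere.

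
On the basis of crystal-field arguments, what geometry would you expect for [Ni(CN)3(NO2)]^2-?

square planar

Ligand charges: each cyanide is −1; each nitro (N-bound nitrite) is −1. With an overall charge of −2 the nickel centre must be in the +2 oxidation state.
Group 10 minus oxidation state 2 gives a d⁸ configuration.
With 4 monodentate ligands the coordination number is 4.
Cyanide and nitro (N-bound nitrite) are strong-field ligands (high in the spectrochemical series).
A 3d d⁸ ion with strong-field ligands gains enough CFSE to favour square planar over tetrahedral.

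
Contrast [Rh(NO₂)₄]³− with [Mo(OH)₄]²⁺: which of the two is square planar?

[Rh(NO₂)₄]³−

For [Rh(NO₂)₄]³−: Ligand charges: each nitro (N-bound nitrite) is −1. With an overall charge of −3 the rhodium centre must be in the +1 oxidation state. Rh sits in group 9, so the d-electron count is 9 − 1 = 8. A 4d d⁸ ion has a large crystal-field splitting; square planar leaves the high-energy d_{x²−y²} orbital empty and maximises CFSE. → square planar.
For [Mo(OH)₄]²⁺: Each hydroxide is −1; balancing the +2 overall charge requires Mo(VI). Molybdenum is a group-6 element; Mo(VI) is therefore d⁰. A d⁰ ion has no crystal-field stabilisation preference between square planar and tetrahedral, so four ligands adopt the sterically favoured tetrahedral geometry. → tetrahedral.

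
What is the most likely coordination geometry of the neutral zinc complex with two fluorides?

Ligand charges: each fluoride is −1. With an overall charge of 0 the zinc centre must be in the +2 oxidation state.
Zn sits in group 12, so the d-electron count is 12 − 2 = 10.
Coordination number: 2.
A d¹⁰ ion with only two ligands adopts a linear arrangement (sp hybridisation; no CFSE preference).

linear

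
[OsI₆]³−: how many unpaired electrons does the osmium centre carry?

1

Ligand charges: each iodide is −1. With an overall charge of −3 the osmium centre must be in the +3 oxidation state.
Group 8 minus oxidation state 3 gives a d⁵ configuration.
The spin state decides the count: a 5d ion has a large Δₒ and is invariably low-spin.
An octahedral low-spin d⁵ ion is t₂g⁵e_g⁰, giving 1 unpaired electron.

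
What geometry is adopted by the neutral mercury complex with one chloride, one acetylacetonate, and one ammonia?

Ligand charges: each chloride is −1; each acetylacetonate is −1; ammonia is neutral. With an overall charge of 0 the mercury centre must be in the +2 oxidation state.
Mercury is a group-12 element; Hg(II) is therefore d¹⁰.
Counting donor atoms: 1×chloride (monodentate) → 1 donor; 1×acetylacetonate (bidentate) → 2 donors; 1×ammonia (monodentate) → 1 donor. Coordination number = 4.
A d¹⁰ ion has no crystal-field stabilisation preference between square planar and tetrahedral, so four ligands adopt the sterically favoured tetrahedral geometry.

tetrahedral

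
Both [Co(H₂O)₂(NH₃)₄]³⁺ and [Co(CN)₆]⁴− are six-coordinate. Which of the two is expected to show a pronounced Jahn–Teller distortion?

[Co(H₂O)₂(NH₃)₄]³⁺: Ligand charges: water is neutral; ammonia is neutral. With an overall charge of +3 the cobalt centre must be in the +3 oxidation state. Group 9 minus oxidation state 3 gives a d⁶ configuration. Co(III) has an exceptionally large octahedral splitting and is low-spin with essentially every ligand except fluoride. The d⁶ configuration leaves the e_g set evenly filled (or empty) — no strong Jahn–Teller driving force.
[Co(CN)₆]⁴−: Summing ligand charges against the −4 overall charge gives an oxidation state of +2 for cobalt. Co sits in group 9, so the d-electron count is 9 − 2 = 7. Cyanide is a strong-field ligand (high in the spectrochemical series) for a first-row metal, so the complex is low-spin. The t₂g⁶e_g¹ (low-spin) configuration has an unevenly filled e_g set; the Jahn–Teller theorem predicts a tetragonal distortion (typically axial elongation) to lift the degeneracy.

[Co(CN)₆]⁴−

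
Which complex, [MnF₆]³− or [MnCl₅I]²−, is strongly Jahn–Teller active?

[MnF₆]³−

[MnF₆]³−: Each fluoride is −1; balancing the −3 overall charge requires Mn(III). Group 7 minus oxidation state 3 gives a d⁴ configuration. Fluoride is a weak-field ligand for a first-row metal, so the complex is high-spin. The t₂g³e_g¹ (high-spin) configuration has an unevenly filled e_g set; the Jahn–Teller theorem predicts a tetragonal distortion (typically axial elongation) to lift the degeneracy.
[MnCl₅I]²−: Each chloride is −1; each iodide is −1; balancing the −2 overall charge requires Mn(IV). Manganese is a group-7 element; Mn(IV) is therefore d³. The d³ configuration leaves the e_g set evenly filled (or empty) — no strong Jahn–Teller driving force.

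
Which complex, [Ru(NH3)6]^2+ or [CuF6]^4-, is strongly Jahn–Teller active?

[Ru(NH3)6]^2+: Ligand charges: ammonia is neutral. With an overall charge of +2 the ruthenium centre must be in the +2 oxidation state. Group 8 minus oxidation state 2 gives a d⁶ configuration. A 4d ion has a large Δₒ and is invariably low-spin. The d⁶ configuration leaves the e_g set evenly filled (or empty) — no strong Jahn–Teller driving force.
[CuF6]^4-: Each fluoride is −1; balancing the −4 overall charge requires Cu(II). Cu sits in group 11, so the d-electron count is 11 − 2 = 9. The t₂g⁶e_g³ configuration has an unevenly filled e_g set; the Jahn–Teller theorem predicts a tetragonal distortion (typically axial elongation) to lift the degeneracy.

[CuF6]^4-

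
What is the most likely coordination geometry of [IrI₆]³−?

Ligand charges: each iodide is −1. With an overall charge of −3 the iridium centre must be in the +3 oxidation state.
Iridium is a group-9 element; Ir(III) is therefore d⁶.
With 6 monodentate ligands the coordination number is 6.
Six donors around a single metal centre give an octahedral coordination sphere.

octahedral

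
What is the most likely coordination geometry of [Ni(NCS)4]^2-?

tetrahedral

Each isothiocyanate is −1; balancing the −2 overall charge requires Ni(II).
Group 10 minus oxidation state 2 gives a d⁸ configuration.
Coordination number: 4.
Isothiocyanate is a weak-field ligand.
With weak-field ligands the CFSE gain from square planar is small, so a 3d d⁸ ion takes the sterically preferred tetrahedral geometry.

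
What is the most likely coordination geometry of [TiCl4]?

tetrahedral

Summing ligand charges against the 0 overall charge gives an oxidation state of +4 for titanium.
Ti sits in group 4, so the d-electron count is 4 − 4 = 0.
Coordination number: 4.
A d⁰ ion has no crystal-field stabilisation preference between square planar and tetrahedral, so four ligands adopt the sterically favoured tetrahedral geometry.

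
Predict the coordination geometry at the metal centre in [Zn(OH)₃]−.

Each hydroxide is −1; balancing the −1 overall charge requires Zn(II).
Zn sits in group 12, so the d-electron count is 12 − 2 = 10.
Coordination number: 3.
Three ligands around a d¹⁰ centre minimise repulsion in a trigonal-planar arrangement.

trigonal planar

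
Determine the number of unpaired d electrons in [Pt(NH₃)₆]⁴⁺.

0 unpaired electrons

Summing ligand charges against the +4 overall charge gives an oxidation state of +4 for platinum.
Pt sits in group 10, so the d-electron count is 10 − 4 = 6.
The spin state decides the count: a 5d ion has a large Δₒ and is invariably low-spin.
An octahedral low-spin d⁶ ion is t₂g⁶e_g⁰, giving 0 unpaired electrons.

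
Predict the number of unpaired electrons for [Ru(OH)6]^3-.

Each hydroxide is −1; balancing the −3 overall charge requires Ru(III).
Ru sits in group 8, so the d-electron count is 8 − 3 = 5.
The spin state decides the count: a 4d ion has a large Δₒ and is invariably low-spin.
An octahedral low-spin d⁵ ion is t₂g⁵e_g⁰, giving 1 unpaired electron.

1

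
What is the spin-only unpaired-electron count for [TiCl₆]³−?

Each chloride is −1; balancing the −3 overall charge requires Ti(III).
Titanium is a group-4 element; Ti(III) is therefore d¹.
In an octahedral field the d¹ configuration is t₂g¹e_g⁰ (only one arrangement possible), giving 1 unpaired electron.

1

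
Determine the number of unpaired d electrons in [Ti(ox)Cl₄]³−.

1 unpaired electron

Summing ligand charges against the −3 overall charge gives an oxidation state of +3 for titanium.
Ti sits in group 4, so the d-electron count is 4 − 3 = 1.
Counting donor atoms: 1×oxalate (bidentate) → 2 donors; 4×chloride (monodentate) → 4 donors. Coordination number = 6.
In an octahedral field the d¹ configuration is t₂g¹e_g⁰ (only one arrangement possible), giving 1 unpaired electron.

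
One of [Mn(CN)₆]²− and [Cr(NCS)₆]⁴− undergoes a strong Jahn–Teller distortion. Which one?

[Mn(CN)₆]²−: Ligand charges: each cyanide is −1. With an overall charge of −2 the manganese centre must be in the +4 oxidation state. Group 7 minus oxidation state 4 gives a d³ configuration. The d³ configuration leaves the e_g set evenly filled (or empty) — no strong Jahn–Teller driving force.
[Cr(NCS)₆]⁴−: Each isothiocyanate is −1; balancing the −4 overall charge requires Cr(II). Group 6 minus oxidation state 2 gives a d⁴ configuration. Isothiocyanate is a weak-field ligand for a first-row metal, so the complex is high-spin. The t₂g³e_g¹ (high-spin) configuration has an unevenly filled e_g set; the Jahn–Teller theorem predicts a tetragonal distortion (typically axial elongation) to lift the degeneracy.

[Cr(NCS)₆]⁴−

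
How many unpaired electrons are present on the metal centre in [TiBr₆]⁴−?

Summing ligand charges against the −4 overall charge gives an oxidation state of +2 for titanium.
Ti sits in group 4, so the d-electron count is 4 − 2 = 2.
In an octahedral field the d² configuration is t₂g²e_g⁰ (only one arrangement possible), giving 2 unpaired electrons.

2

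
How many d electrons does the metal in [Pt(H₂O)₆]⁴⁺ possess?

d6

Water is neutral; balancing the +4 overall charge requires Pt(IV).
Platinum is a group-10 element; Pt(IV) is therefore d⁶.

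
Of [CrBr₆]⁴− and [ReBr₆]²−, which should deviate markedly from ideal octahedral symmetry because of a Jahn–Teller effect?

[CrBr₆]⁴−

[CrBr₆]⁴−: Summing ligand charges against the −4 overall charge gives an oxidation state of +2 for chromium. Chromium is a group-6 element; Cr(II) is therefore d⁴. Bromide is a weak-field ligand for a first-row metal, so the complex is high-spin. The t₂g³e_g¹ (high-spin) configuration has an unevenly filled e_g set; the Jahn–Teller theorem predicts a tetragonal distortion (typically axial elongation) to lift the degeneracy.
[ReBr₆]²−: Summing ligand charges against the −2 overall charge gives an oxidation state of +4 for rhenium. Group 7 minus oxidation state 4 gives a d³ configuration. The d³ configuration leaves the e_g set evenly filled (or empty) — no strong Jahn–Teller driving force.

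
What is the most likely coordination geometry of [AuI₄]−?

Each iodide is −1; balancing the −1 overall charge requires Au(III).
Gold is a group-11 element; Au(III) is therefore d⁸.
Coordination number: 4.
A 5d d⁸ ion has a large crystal-field splitting; square planar leaves the high-energy d_{x²−y²} orbital empty and maximises CFSE.

square planar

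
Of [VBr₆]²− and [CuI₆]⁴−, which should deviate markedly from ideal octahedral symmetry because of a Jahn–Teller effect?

[VBr₆]²−: Ligand charges: each bromide is −1. With an overall charge of −2 the vanadium centre must be in the +4 oxidation state. V sits in group 5, so the d-electron count is 5 − 4 = 1. The d¹ configuration leaves the e_g set evenly filled (or empty) — no strong Jahn–Teller driving force.
[CuI₆]⁴−: Ligand charges: each iodide is −1. With an overall charge of −4 the copper centre must be in the +2 oxidation state. Group 11 minus oxidation state 2 gives a d⁹ configuration. The t₂g⁶e_g³ configuration has an unevenly filled e_g set; the Jahn–Teller theorem predicts a tetragonal distortion (typically axial elongation) to lift the degeneracy.

[CuI₆]⁴−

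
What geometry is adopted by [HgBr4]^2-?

Each bromide is −1; balancing the −2 overall charge requires Hg(II).
Hg sits in group 12, so the d-electron count is 12 − 2 = 10.
With 4 monodentate ligands the coordination number is 4.
A d¹⁰ ion has no crystal-field stabilisation preference between square planar and tetrahedral, so four ligands adopt the sterically favoured tetrahedral geometry.

tetrahedral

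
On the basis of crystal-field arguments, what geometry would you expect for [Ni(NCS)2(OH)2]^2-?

Each isothiocyanate is −1; each hydroxide is −1; balancing the −2 overall charge requires Ni(II).
Group 10 minus oxidation state 2 gives a d⁸ configuration.
With 4 monodentate ligands the coordination number is 4.
Hydroxide and isothiocyanate are weak-field ligands.
With weak-field ligands the CFSE gain from square planar is small, so a 3d d⁸ ion takes the sterically preferred tetrahedral geometry.

tetrahedral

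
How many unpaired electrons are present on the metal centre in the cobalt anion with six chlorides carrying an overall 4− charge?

Ligand charges: each chloride is −1. With an overall charge of −4 the cobalt centre must be in the +2 oxidation state.
Cobalt is a group-9 element; Co(II) is therefore d⁷.
The spin state decides the count: Chloride is a weak-field ligand for a first-row metal, so the complex is high-spin.
An octahedral high-spin d⁷ ion is t₂g⁵e_g², giving 3 unpaired electrons.

3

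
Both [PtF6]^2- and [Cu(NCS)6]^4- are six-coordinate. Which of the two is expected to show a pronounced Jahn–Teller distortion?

[Cu(NCS)6]^4-

[PtF6]^2-: Each fluoride is −1; balancing the −2 overall charge requires Pt(IV). Platinum is a group-10 element; Pt(IV) is therefore d⁶. A 5d ion has a large Δₒ and is invariably low-spin. The d⁶ configuration leaves the e_g set evenly filled (or empty) — no strong Jahn–Teller driving force.
[Cu(NCS)6]^4-: Ligand charges: each isothiocyanate is −1. With an overall charge of −4 the copper centre must be in the +2 oxidation state. Cu sits in group 11, so the d-electron count is 11 − 2 = 9. The t₂g⁶e_g³ configuration has an unevenly filled e_g set; the Jahn–Teller theorem predicts a tetragonal distortion (typically axial elongation) to lift the degeneracy.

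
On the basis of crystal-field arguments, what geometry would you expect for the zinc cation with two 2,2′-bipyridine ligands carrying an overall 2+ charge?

2,2′-bipyridine is neutral; balancing the +2 overall charge requires Zn(II).
Zn sits in group 12, so the d-electron count is 12 − 2 = 10.
Counting donor atoms: 2×2,2′-bipyridine (bidentate) → 4 donors. Coordination number = 4.
A d¹⁰ ion has no crystal-field stabilisation preference between square planar and tetrahedral, so four ligands adopt the sterically favoured tetrahedral geometry.

tetrahedral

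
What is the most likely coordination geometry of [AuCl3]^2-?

trigonal planar

Ligand charges: each chloride is −1. With an overall charge of −2 the gold centre must be in the +1 oxidation state.
Au sits in group 11, so the d-electron count is 11 − 1 = 10.
Coordination number: 3.
Three ligands around a d¹⁰ centre minimise repulsion in a trigonal-planar arrangement.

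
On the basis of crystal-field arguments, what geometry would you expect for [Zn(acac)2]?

tetrahedral

Ligand charges: each acetylacetonate is −1. With an overall charge of 0 the zinc centre must be in the +2 oxidation state.
Zn sits in group 12, so the d-electron count is 12 − 2 = 10.
Counting donor atoms: 2×acetylacetonate (bidentate) → 4 donors. Coordination number = 4.
A d¹⁰ ion has no crystal-field stabilisation preference between square planar and tetrahedral, so four ligands adopt the sterically favoured tetrahedral geometry.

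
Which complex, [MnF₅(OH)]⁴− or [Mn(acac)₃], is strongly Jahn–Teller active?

[MnF₅(OH)]⁴−: Ligand charges: each fluoride is −1; each hydroxide is −1. With an overall charge of −4 the manganese centre must be in the +2 oxidation state. Mn sits in group 7, so the d-electron count is 7 − 2 = 5. Fluoride and hydroxide are weak-field ligands for a first-row metal, so the complex is high-spin. The d⁵ configuration leaves the e_g set evenly filled (or empty) — no strong Jahn–Teller driving force.
[Mn(acac)₃]: Summing ligand charges against the 0 overall charge gives an oxidation state of +3 for manganese. Group 7 minus oxidation state 3 gives a d⁴ configuration. Acetylacetonate is a weak-field ligand for a first-row metal, so the complex is high-spin. The t₂g³e_g¹ (high-spin) configuration has an unevenly filled e_g set; the Jahn–Teller theorem predicts a tetragonal distortion (typically axial elongation) to lift the degeneracy.

[Mn(acac)₃]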